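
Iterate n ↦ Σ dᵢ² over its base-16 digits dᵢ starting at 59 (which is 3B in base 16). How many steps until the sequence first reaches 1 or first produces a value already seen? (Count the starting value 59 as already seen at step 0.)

59 = (3,11)_16 → 3² + 11² = 9 + 121 = 130
130 = (8,2)_16 → 8² + 2² = 64 + 4 = 68
68 = (4,4)_16 → 4² + 4² = 16 + 16 = 32
32 = (2,0)_16 → 2² + 0² = 4 + 0 = 4
4 = (4)_16 → 4² = 16
16 = (1,0)_16 → 1² + 0² = 1 + 0 = 1  — reached 1.
That took 6 steps.

6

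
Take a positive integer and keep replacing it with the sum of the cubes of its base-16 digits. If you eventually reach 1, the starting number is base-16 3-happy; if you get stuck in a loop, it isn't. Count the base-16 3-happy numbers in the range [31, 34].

31: 31 → 3376 → 2224 → 1843 → 397 → 2710 → 1945 → 1801 → 1072 → 91 → 1456 → 1456  — not base-16 3-happy
32: 32 → 8 → 512 → 8  — not base-16 3-happy
33: 33 → 9 → 729 → 2934 → 1890 → 567 → 378 → 1344 → 189 → 3528 → 4437 → 252 → 5103 → 6147 → 540 → 1737 → 2673 → 1344  — not base-16 3-happy
34: 34 → 16 → 1  — base-16 3-happy
base-16 3-happy: 34

1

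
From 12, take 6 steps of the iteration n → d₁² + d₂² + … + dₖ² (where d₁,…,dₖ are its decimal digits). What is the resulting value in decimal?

12 → 1² + 2² = 5
5 → 5² = 25
25 → 2² + 5² = 29
29 → 2² + 9² = 85
85 → 8² + 5² = 89
89 → 8² + 9² = 145

145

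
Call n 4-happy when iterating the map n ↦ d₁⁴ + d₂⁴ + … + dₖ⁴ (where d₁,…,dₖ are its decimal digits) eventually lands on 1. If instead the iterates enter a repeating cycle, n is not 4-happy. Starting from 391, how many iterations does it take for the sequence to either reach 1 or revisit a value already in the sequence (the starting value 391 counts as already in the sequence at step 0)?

13

391 → 6643
6643 → 2929
2929 → 13154
13154 → 964
964 → 8113
8113 → 4179
4179 → 9219
9219 → 13139
13139 → 6725
6725 → 4338
4338 → 4514
4514 → 1138
1138 → 4179  — 4179 repeats.
That took 13 steps.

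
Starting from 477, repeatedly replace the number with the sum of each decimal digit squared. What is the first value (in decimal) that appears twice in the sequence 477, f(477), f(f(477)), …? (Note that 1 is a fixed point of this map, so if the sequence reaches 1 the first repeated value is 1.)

477 → 4² + 7² + 7² = 114
114 → 1² + 1² + 4² = 18
18 → 1² + 8² = 65
65 → 6² + 5² = 61
61 → 6² + 1² = 37
37 → 3² + 7² = 58
58 → 5² + 8² = 89
89 → 8² + 9² = 145
145 → 1² + 4² + 5² = 42
42 → 4² + 2² = 20
20 → 2² + 0² = 4
4 → 4² = 16
16 → 1² + 6² = 37  — 37 already appeared earlier.

37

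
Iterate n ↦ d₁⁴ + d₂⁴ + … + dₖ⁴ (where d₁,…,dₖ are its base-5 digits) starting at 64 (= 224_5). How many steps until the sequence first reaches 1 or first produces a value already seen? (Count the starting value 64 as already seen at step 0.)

64 = (2,2,4)_5 → 2⁴ + 2⁴ + 4⁴ = 16 + 16 + 256 = 288
288 = (2,1,2,3)_5 → 2⁴ + 1⁴ + 2⁴ + 3⁴ = 16 + 1 + 16 + 81 = 114
114 = (4,2,4)_5 → 4⁴ + 2⁴ + 4⁴ = 256 + 16 + 256 = 528
528 = (4,1,0,3)_5 → 4⁴ + 1⁴ + 0⁴ + 3⁴ = 256 + 1 + 0 + 81 = 338
338 = (2,3,2,3)_5 → 2⁴ + 3⁴ + 2⁴ + 3⁴ = 16 + 81 + 16 + 81 = 194
194 = (1,2,3,4)_5 → 1⁴ + 2⁴ + 3⁴ + 4⁴ = 1 + 16 + 81 + 256 = 354
354 = (2,4,0,4)_5 → 2⁴ + 4⁴ + 0⁴ + 4⁴ = 16 + 256 + 0 + 256 = 528  — 528 repeats.
That took 7 steps.

7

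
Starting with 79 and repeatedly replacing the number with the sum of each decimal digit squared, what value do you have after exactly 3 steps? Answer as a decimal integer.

1

79 → 7² + 9² = 130
130 → 1² + 3² + 0² = 10
10 → 1² + 0² = 1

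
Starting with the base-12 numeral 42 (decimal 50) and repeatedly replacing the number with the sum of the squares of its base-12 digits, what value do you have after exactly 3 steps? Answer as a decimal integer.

50

50 = (4,2)_12 → 20
20 = (1,8)_12 → 65
65 = (5,5)_12 → 50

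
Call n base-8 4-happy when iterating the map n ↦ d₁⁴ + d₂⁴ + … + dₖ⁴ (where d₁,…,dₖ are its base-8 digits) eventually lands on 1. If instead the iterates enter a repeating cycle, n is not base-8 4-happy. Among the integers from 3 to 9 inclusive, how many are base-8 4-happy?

3: 3 → 81 → 18 → 32 → 256 → 256  — not base-8 4-happy
4: 4 → 256 → 256  — not base-8 4-happy
5: 5 → 625 → 1299 → 369 → 1922 → 1393 → 1938 → 1409 → 1313 → 529 → 18 → 32 → 256 → 256  — not base-8 4-happy
6: 6 → 1296 → 288 → 512 → 1  — base-8 4-happy
7: 7 → 2401 → 1138 → 1329 → 1569 → 338 → 657 → 34 → 272 → 272  — not base-8 4-happy
8: 8 → 1  — base-8 4-happy
9: 9 → 2 → 16 → 16  — not base-8 4-happy
base-8 4-happy: 6, 8

2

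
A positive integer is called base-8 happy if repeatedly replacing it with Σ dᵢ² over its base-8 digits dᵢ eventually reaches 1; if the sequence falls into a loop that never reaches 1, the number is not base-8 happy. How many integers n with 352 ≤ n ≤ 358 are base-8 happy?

1

352: 352 → 41 → 26 → 13 → 26  — not base-8 happy
353: 353 → 42 → 29 → 34 → 20 → 20  — not base-8 happy
354: 354 → 45 → 50 → 40 → 25 → 10 → 5 → 25  — not base-8 happy
355: 355 → 50 → 40 → 25 → 10 → 5 → 25  — not base-8 happy
356: 356 → 57 → 50 → 40 → 25 → 10 → 5 → 25  — not base-8 happy
357: 357 → 66 → 5 → 25 → 10 → 5  — not base-8 happy
358: 358 → 77 → 27 → 18 → 8 → 1  — base-8 happy
base-8 happy: 358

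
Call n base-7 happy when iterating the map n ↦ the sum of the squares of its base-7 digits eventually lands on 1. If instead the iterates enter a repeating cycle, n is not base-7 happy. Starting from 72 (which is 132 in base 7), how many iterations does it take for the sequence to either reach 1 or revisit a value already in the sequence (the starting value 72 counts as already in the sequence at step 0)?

72 = (1,3,2)_7 → 1² + 3² + 2² = 1 + 9 + 4 = 14
14 = (2,0)_7 → 2² + 0² = 4 + 0 = 4
4 = (4)_7 → 4² = 16
16 = (2,2)_7 → 2² + 2² = 4 + 4 = 8
8 = (1,1)_7 → 1² + 1² = 1 + 1 = 2
2 = (2)_7 → 2² = 4  — 4 repeats.
That took 6 steps.

6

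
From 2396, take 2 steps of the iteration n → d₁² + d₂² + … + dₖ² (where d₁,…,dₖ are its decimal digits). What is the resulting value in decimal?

10

2396 → 2² + 3² + 9² + 6² = 130
130 → 1² + 3² + 0² = 10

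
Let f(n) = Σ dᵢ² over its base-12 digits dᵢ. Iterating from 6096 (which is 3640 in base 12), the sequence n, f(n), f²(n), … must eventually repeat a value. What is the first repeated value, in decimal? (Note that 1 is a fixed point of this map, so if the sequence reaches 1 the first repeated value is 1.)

61

6096 = (3,6,4,0)_12 → 3² + 6² + 4² + 0² = 9 + 36 + 16 + 0 = 61
61 = (5,1)_12 → 5² + 1² = 25 + 1 = 26
26 = (2,2)_12 → 2² + 2² = 4 + 4 = 8
8 = (8)_12 → 8² = 64
64 = (5,4)_12 → 5² + 4² = 25 + 16 = 41
41 = (3,5)_12 → 3² + 5² = 9 + 25 = 34
34 = (2,10)_12 → 2² + 10² = 4 + 100 = 104
104 = (8,8)_12 → 8² + 8² = 64 + 64 = 128
128 = (10,8)_12 → 10² + 8² = 100 + 64 = 164
164 = (1,1,8)_12 → 1² + 1² + 8² = 1 + 1 + 64 = 66
66 = (5,6)_12 → 5² + 6² = 25 + 36 = 61  — 61 already appeared earlier.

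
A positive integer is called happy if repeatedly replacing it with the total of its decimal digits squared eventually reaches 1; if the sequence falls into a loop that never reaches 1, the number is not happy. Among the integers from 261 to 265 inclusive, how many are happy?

2

261: 261 → 41 → 17 → 50 → 25 → 29 → 85 → 89 → 145 → 42 → 20 → 4 → 16 → 37 → 58 → 89  — not happy
262: 262 → 44 → 32 → 13 → 10 → 1  — happy
263: 263 → 49 → 97 → 130 → 10 → 1  — happy
264: 264 → 56 → 61 → 37 → 58 → 89 → 145 → 42 → 20 → 4 → 16 → 37  — not happy
265: 265 → 65 → 61 → 37 → 58 → 89 → 145 → 42 → 20 → 4 → 16 → 37  — not happy
happy: 262, 263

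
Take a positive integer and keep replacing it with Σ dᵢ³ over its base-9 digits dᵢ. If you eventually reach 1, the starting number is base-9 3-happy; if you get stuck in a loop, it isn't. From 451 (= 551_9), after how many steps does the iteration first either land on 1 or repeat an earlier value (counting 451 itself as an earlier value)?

7

451 = (5,5,1)_9 → 5³ + 5³ + 1³ = 125 + 125 + 1 = 251
251 = (3,0,8)_9 → 3³ + 0³ + 8³ = 27 + 0 + 512 = 539
539 = (6,5,8)_9 → 6³ + 5³ + 8³ = 216 + 125 + 512 = 853
853 = (1,1,4,7)_9 → 1³ + 1³ + 4³ + 7³ = 1 + 1 + 64 + 343 = 409
409 = (5,0,4)_9 → 5³ + 0³ + 4³ = 125 + 0 + 64 = 189
189 = (2,3,0)_9 → 2³ + 3³ + 0³ = 8 + 27 + 0 = 35
35 = (3,8)_9 → 3³ + 8³ = 27 + 512 = 539  — 539 repeats.
That took 7 steps.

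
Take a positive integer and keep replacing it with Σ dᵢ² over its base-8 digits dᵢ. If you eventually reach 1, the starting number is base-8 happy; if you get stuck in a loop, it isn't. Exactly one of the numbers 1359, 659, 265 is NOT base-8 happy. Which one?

1359

1359: 1359 → 79 → 51 → 45 → 50 → 40 → 25 → 10 → 5 → 25  — repeats 25 (not base-8 happy)
659: 659 → 18 → 8 → 1  — reaches 1 (base-8 happy)
265: 265 → 18 → 8 → 1  — reaches 1 (base-8 happy)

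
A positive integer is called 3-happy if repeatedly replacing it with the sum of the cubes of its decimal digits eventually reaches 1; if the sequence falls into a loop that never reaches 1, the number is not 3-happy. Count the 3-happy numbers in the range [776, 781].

776: 776 → 902 → 737 → 713 → 371 → 371  (repeats 371)
777: 777 → 1029 → 738 → 882 → 1032 → 36 → 243 → 99 → 1458 → 702 → 351 → 153 → 153  (repeats 153)
778: 778 → 1198 → 1243 → 100 → 1  (reaches 1)
779: 779 → 1415 → 191 → 731 → 371 → 371  (repeats 371)
780: 780 → 855 → 762 → 567 → 684 → 792 → 1080 → 513 → 153 → 153  (repeats 153)
781: 781 → 856 → 853 → 664 → 496 → 1009 → 730 → 370 → 370  (repeats 370)
3-happy: 778

1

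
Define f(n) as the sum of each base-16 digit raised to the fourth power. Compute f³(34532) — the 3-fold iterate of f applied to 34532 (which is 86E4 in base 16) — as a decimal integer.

34532 = (8,6,14,4)_16 → 8⁴ + 6⁴ + 14⁴ + 4⁴ = 44064
44064 = (10,12,2,0)_16 → 10⁴ + 12⁴ + 2⁴ + 0⁴ = 30752
30752 = (7,8,2,0)_16 → 7⁴ + 8⁴ + 2⁴ + 0⁴ = 6513

6513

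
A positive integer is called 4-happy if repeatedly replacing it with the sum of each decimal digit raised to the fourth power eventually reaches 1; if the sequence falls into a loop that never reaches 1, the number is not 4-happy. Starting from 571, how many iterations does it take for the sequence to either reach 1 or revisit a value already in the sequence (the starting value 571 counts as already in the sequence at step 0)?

571 → 5⁴ + 7⁴ + 1⁴ = 625 + 2401 + 1 = 3027
3027 → 3⁴ + 0⁴ + 2⁴ + 7⁴ = 81 + 0 + 16 + 2401 = 2498
2498 → 2⁴ + 4⁴ + 9⁴ + 8⁴ = 16 + 256 + 6561 + 4096 = 10929
10929 → 1⁴ + 0⁴ + 9⁴ + 2⁴ + 9⁴ = 1 + 0 + 6561 + 16 + 6561 = 13139
13139 → 1⁴ + 3⁴ + 1⁴ + 3⁴ + 9⁴ = 1 + 81 + 1 + 81 + 6561 = 6725
6725 → 6⁴ + 7⁴ + 2⁴ + 5⁴ = 1296 + 2401 + 16 + 625 = 4338
4338 → 4⁴ + 3⁴ + 3⁴ + 8⁴ = 256 + 81 + 81 + 4096 = 4514
4514 → 4⁴ + 5⁴ + 1⁴ + 4⁴ = 256 + 625 + 1 + 256 = 1138
1138 → 1⁴ + 1⁴ + 3⁴ + 8⁴ = 1 + 1 + 81 + 4096 = 4179
4179 → 4⁴ + 1⁴ + 7⁴ + 9⁴ = 256 + 1 + 2401 + 6561 = 9219
9219 → 9⁴ + 2⁴ + 1⁴ + 9⁴ = 6561 + 16 + 1 + 6561 = 13139  — 13139 repeats.
That took 11 steps.

11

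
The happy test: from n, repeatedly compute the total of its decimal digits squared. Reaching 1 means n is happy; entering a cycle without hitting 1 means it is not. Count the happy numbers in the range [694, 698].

694: 694 → 133 → 19 → 82 → 68 → 100 → 1  (reaches 1)
695: 695 → 142 → 21 → 5 → 25 → 29 → 85 → 89 → 145 → 42 → 20 → 4 → 16 → 37 → 58 → 89  (repeats 89)
696: 696 → 153 → 35 → 34 → 25 → 29 → 85 → 89 → 145 → 42 → 20 → 4 → 16 → 37 → 58 → 89  (repeats 89)
697: 697 → 166 → 73 → 58 → 89 → 145 → 42 → 20 → 4 → 16 → 37 → 58  (repeats 58)
698: 698 → 181 → 66 → 72 → 53 → 34 → 25 → 29 → 85 → 89 → 145 → 42 → 20 → 4 → 16 → 37 → 58 → 89  (repeats 89)
happy: 694

1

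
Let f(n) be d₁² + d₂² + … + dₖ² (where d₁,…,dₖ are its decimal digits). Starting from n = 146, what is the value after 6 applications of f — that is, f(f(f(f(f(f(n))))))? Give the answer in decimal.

89

146 → 1² + 4² + 6² = 53
53 → 5² + 3² = 34
34 → 3² + 4² = 25
25 → 2² + 5² = 29
29 → 2² + 9² = 85
85 → 8² + 5² = 89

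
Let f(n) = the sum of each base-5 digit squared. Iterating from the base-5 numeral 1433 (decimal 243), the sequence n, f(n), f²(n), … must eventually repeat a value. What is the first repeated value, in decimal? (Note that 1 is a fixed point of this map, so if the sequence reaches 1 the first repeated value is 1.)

1

243 = (1,4,3,3)_5 → 1² + 4² + 3² + 3² = 1 + 16 + 9 + 9 = 35
35 = (1,2,0)_5 → 1² + 2² + 0² = 1 + 4 + 0 = 5
5 = (1,0)_5 → 1² + 0² = 1 + 0 = 1  — reached the fixed point 1.
1 → 1, so 1 is the first repeated value.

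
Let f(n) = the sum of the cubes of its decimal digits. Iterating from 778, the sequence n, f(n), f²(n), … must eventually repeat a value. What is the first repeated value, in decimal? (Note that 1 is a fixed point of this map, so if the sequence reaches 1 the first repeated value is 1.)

778 → 7³ + 7³ + 8³ = 1198
1198 → 1³ + 1³ + 9³ + 8³ = 1243
1243 → 1³ + 2³ + 4³ + 3³ = 100
100 → 1³ + 0³ + 0³ = 1  — reached the fixed point 1.
1 → 1, so 1 is the first repeated value.

1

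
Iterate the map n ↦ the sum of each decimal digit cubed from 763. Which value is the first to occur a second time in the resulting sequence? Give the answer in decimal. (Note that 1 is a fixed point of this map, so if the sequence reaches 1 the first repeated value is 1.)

370

763 → 586
586 → 853
853 → 664
664 → 496
496 → 1009
1009 → 730
730 → 370
370 → 370  — 370 already appeared earlier.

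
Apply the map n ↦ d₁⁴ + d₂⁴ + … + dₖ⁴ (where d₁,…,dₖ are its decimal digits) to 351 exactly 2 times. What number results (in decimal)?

351 → 3⁴ + 5⁴ + 1⁴ = 707
707 → 7⁴ + 0⁴ + 7⁴ = 4802

4802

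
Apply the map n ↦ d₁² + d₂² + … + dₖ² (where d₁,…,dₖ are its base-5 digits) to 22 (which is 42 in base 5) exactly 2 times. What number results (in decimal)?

16

22 = (4,2)_5 → 4² + 2² = 16 + 4 = 20
20 = (4,0)_5 → 4² + 0² = 16 + 0 = 16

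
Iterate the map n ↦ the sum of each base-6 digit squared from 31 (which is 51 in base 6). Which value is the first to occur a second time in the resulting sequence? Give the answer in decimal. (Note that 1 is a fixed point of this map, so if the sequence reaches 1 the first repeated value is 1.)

31 = (5,1)_6 → 5² + 1² = 26
26 = (4,2)_6 → 4² + 2² = 20
20 = (3,2)_6 → 3² + 2² = 13
13 = (2,1)_6 → 2² + 1² = 5
5 = (5)_6 → 5² = 25
25 = (4,1)_6 → 4² + 1² = 17
17 = (2,5)_6 → 2² + 5² = 29
29 = (4,5)_6 → 4² + 5² = 41
41 = (1,0,5)_6 → 1² + 0² + 5² = 26  — 26 already appeared earlier.

26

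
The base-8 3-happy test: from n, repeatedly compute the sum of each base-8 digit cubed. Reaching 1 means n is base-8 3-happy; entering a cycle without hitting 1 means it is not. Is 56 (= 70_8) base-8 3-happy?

not base-8 3-happy

56 = (7,0)_8 → 7³ + 0³ = 343
343 = (5,2,7)_8 → 5³ + 2³ + 7³ = 476
476 = (7,3,4)_8 → 7³ + 3³ + 4³ = 434
434 = (6,6,2)_8 → 6³ + 6³ + 2³ = 440
440 = (6,7,0)_8 → 6³ + 7³ + 0³ = 559
559 = (1,0,5,7)_8 → 1³ + 0³ + 5³ + 7³ = 469
469 = (7,2,5)_8 → 7³ + 2³ + 5³ = 476  — 476 already seen; the sequence cycles without reaching 1.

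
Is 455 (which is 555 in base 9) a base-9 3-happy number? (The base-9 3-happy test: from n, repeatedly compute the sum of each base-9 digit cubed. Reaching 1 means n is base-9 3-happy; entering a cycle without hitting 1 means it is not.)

455 = (5,5,5)_9 → 5³ + 5³ + 5³ = 125 + 125 + 125 = 375
375 = (4,5,6)_9 → 4³ + 5³ + 6³ = 64 + 125 + 216 = 405
405 = (5,0,0)_9 → 5³ + 0³ + 0³ = 125 + 0 + 0 = 125
125 = (1,4,8)_9 → 1³ + 4³ + 8³ = 1 + 64 + 512 = 577
577 = (7,1,1)_9 → 7³ + 1³ + 1³ = 343 + 1 + 1 = 345
345 = (4,2,3)_9 → 4³ + 2³ + 3³ = 64 + 8 + 27 = 99
99 = (1,2,0)_9 → 1³ + 2³ + 0³ = 1 + 8 + 0 = 9
9 = (1,0)_9 → 1³ + 0³ = 1 + 0 = 1  — reached 1.

base-9 3-happy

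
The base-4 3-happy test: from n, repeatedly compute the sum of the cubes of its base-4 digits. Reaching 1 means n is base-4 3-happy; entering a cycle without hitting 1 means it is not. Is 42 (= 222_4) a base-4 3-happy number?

not base-4 3-happy

42 = (2,2,2)_4 → 2³ + 2³ + 2³ = 24
24 = (1,2,0)_4 → 1³ + 2³ + 0³ = 9
9 = (2,1)_4 → 2³ + 1³ = 9  — 9 already seen; the sequence cycles without reaching 1.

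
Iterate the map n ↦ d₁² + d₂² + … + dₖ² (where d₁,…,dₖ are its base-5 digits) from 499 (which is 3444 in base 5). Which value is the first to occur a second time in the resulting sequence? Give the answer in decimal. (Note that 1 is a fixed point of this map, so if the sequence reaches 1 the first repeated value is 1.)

13

499 = (3,4,4,4)_5 → 3² + 4² + 4² + 4² = 9 + 16 + 16 + 16 = 57
57 = (2,1,2)_5 → 2² + 1² + 2² = 4 + 1 + 4 = 9
9 = (1,4)_5 → 1² + 4² = 1 + 16 = 17
17 = (3,2)_5 → 3² + 2² = 9 + 4 = 13
13 = (2,3)_5 → 2² + 3² = 4 + 9 = 13  — 13 already appeared earlier.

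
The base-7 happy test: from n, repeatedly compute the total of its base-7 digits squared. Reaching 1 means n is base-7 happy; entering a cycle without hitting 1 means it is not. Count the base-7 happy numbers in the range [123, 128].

1

123: 123 → 29 → 17 → 13 → 37 → 29  — not base-7 happy
124: 124 → 38 → 34 → 52 → 10 → 10  — not base-7 happy
125: 125 → 49 → 1  — base-7 happy
126: 126 → 20 → 40 → 50 → 2 → 4 → 16 → 8 → 2  — not base-7 happy
127: 127 → 21 → 9 → 5 → 25 → 25  — not base-7 happy
128: 128 → 24 → 18 → 20 → 40 → 50 → 2 → 4 → 16 → 8 → 2  — not base-7 happy
base-7 happy: 125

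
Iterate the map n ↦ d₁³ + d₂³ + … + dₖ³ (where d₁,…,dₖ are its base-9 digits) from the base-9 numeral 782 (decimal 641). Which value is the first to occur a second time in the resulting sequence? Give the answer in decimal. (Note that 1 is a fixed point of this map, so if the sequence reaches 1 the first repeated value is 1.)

127

641 = (7,8,2)_9 → 7³ + 8³ + 2³ = 343 + 512 + 8 = 863
863 = (1,1,5,8)_9 → 1³ + 1³ + 5³ + 8³ = 1 + 1 + 125 + 512 = 639
639 = (7,8,0)_9 → 7³ + 8³ + 0³ = 343 + 512 + 0 = 855
855 = (1,1,5,0)_9 → 1³ + 1³ + 5³ + 0³ = 1 + 1 + 125 + 0 = 127
127 = (1,5,1)_9 → 1³ + 5³ + 1³ = 1 + 125 + 1 = 127  — 127 already appeared earlier.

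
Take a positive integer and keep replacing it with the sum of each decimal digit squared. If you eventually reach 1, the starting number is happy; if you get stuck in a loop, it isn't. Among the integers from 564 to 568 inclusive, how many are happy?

2

564: 564 → 77 → 98 → 145 → 42 → 20 → 4 → 16 → 37 → 58 → 89 → 145  (repeats 145)
565: 565 → 86 → 100 → 1  (reaches 1)
566: 566 → 97 → 130 → 10 → 1  (reaches 1)
567: 567 → 110 → 2 → 4 → 16 → 37 → 58 → 89 → 145 → 42 → 20 → 4  (repeats 4)
568: 568 → 125 → 30 → 9 → 81 → 65 → 61 → 37 → 58 → 89 → 145 → 42 → 20 → 4 → 16 → 37  (repeats 37)
happy: 565, 566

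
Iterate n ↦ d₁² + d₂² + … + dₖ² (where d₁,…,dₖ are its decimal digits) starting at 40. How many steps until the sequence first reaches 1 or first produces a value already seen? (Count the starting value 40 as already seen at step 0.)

9

40 → 4² + 0² = 16 + 0 = 16
16 → 1² + 6² = 1 + 36 = 37
37 → 3² + 7² = 9 + 49 = 58
58 → 5² + 8² = 25 + 64 = 89
89 → 8² + 9² = 64 + 81 = 145
145 → 1² + 4² + 5² = 1 + 16 + 25 = 42
42 → 4² + 2² = 16 + 4 = 20
20 → 2² + 0² = 4 + 0 = 4
4 → 4² = 16  — 16 repeats.
That took 9 steps.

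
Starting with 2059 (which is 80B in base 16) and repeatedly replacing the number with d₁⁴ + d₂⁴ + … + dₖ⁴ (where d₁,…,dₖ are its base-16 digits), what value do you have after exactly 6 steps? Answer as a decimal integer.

642

2059 = (8,0,11)_16 → 18737
18737 = (4,9,3,1)_16 → 6899
6899 = (1,10,15,3)_16 → 60707
60707 = (14,13,2,3)_16 → 67074
67074 = (1,0,6,0,2)_16 → 1313
1313 = (5,2,1)_16 → 642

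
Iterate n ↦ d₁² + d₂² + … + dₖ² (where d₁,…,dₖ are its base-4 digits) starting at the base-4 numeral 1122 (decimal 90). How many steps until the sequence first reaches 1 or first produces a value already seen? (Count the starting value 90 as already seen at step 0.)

90 = (1,1,2,2)_4 → 1² + 1² + 2² + 2² = 10
10 = (2,2)_4 → 2² + 2² = 8
8 = (2,0)_4 → 2² + 0² = 4
4 = (1,0)_4 → 1² + 0² = 1  — reached 1.
That took 4 steps.

4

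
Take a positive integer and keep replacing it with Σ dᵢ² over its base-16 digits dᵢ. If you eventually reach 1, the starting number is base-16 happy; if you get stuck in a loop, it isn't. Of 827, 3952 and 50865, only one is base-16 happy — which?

827: 827 → 139 → 185 → 202 → 244 → 241 → 226 → 200 → 208 → 169 → 181 → 146 → 85 → 50 → 13 → 169  — repeats 169 (not base-16 happy)
3952: 3952 → 274 → 6 → 36 → 20 → 17 → 2 → 4 → 16 → 1  — reaches 1 (base-16 happy)
50865: 50865 → 302 → 201 → 225 → 197 → 169 → 181 → 146 → 85 → 50 → 13 → 169  — repeats 169 (not base-16 happy)

3952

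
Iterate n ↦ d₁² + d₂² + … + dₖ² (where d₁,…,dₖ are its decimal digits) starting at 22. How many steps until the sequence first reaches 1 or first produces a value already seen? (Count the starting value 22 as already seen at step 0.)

22 → 2² + 2² = 8
8 → 8² = 64
64 → 6² + 4² = 52
52 → 5² + 2² = 29
29 → 2² + 9² = 85
85 → 8² + 5² = 89
89 → 8² + 9² = 145
145 → 1² + 4² + 5² = 42
42 → 4² + 2² = 20
20 → 2² + 0² = 4
4 → 4² = 16
16 → 1² + 6² = 37
37 → 3² + 7² = 58
58 → 5² + 8² = 89  — 89 repeats.
That took 14 steps.

14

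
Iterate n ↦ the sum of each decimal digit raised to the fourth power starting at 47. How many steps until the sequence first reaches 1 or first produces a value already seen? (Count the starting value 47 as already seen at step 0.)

9

47 → 4⁴ + 7⁴ = 256 + 2401 = 2657
2657 → 2⁴ + 6⁴ + 5⁴ + 7⁴ = 16 + 1296 + 625 + 2401 = 4338
4338 → 4⁴ + 3⁴ + 3⁴ + 8⁴ = 256 + 81 + 81 + 4096 = 4514
4514 → 4⁴ + 5⁴ + 1⁴ + 4⁴ = 256 + 625 + 1 + 256 = 1138
1138 → 1⁴ + 1⁴ + 3⁴ + 8⁴ = 1 + 1 + 81 + 4096 = 4179
4179 → 4⁴ + 1⁴ + 7⁴ + 9⁴ = 256 + 1 + 2401 + 6561 = 9219
9219 → 9⁴ + 2⁴ + 1⁴ + 9⁴ = 6561 + 16 + 1 + 6561 = 13139
13139 → 1⁴ + 3⁴ + 1⁴ + 3⁴ + 9⁴ = 1 + 81 + 1 + 81 + 6561 = 6725
6725 → 6⁴ + 7⁴ + 2⁴ + 5⁴ = 1296 + 2401 + 16 + 625 = 4338  — 4338 repeats.
That took 9 steps.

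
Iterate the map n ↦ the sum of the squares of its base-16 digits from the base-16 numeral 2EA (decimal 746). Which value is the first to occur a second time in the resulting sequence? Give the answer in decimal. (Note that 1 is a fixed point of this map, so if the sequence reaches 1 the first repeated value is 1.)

746 = (2,14,10)_16 → 300
300 = (1,2,12)_16 → 149
149 = (9,5)_16 → 106
106 = (6,10)_16 → 136
136 = (8,8)_16 → 128
128 = (8,0)_16 → 64
64 = (4,0)_16 → 16
16 = (1,0)_16 → 1  — reached the fixed point 1.
1 → 1, so 1 is the first repeated value.

1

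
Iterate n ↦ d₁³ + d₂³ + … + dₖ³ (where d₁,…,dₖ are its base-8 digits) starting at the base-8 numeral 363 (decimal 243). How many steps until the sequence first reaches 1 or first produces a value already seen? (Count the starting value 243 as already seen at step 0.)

4

243 = (3,6,3)_8 → 3³ + 6³ + 3³ = 27 + 216 + 27 = 270
270 = (4,1,6)_8 → 4³ + 1³ + 6³ = 64 + 1 + 216 = 281
281 = (4,3,1)_8 → 4³ + 3³ + 1³ = 64 + 27 + 1 = 92
92 = (1,3,4)_8 → 1³ + 3³ + 4³ = 1 + 27 + 64 = 92  — 92 repeats.
That took 4 steps.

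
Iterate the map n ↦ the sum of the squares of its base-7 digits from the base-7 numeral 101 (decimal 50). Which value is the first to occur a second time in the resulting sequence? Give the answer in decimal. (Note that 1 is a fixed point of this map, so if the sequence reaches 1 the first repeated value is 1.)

50 = (1,0,1)_7 → 1² + 0² + 1² = 1 + 0 + 1 = 2
2 = (2)_7 → 2² = 4
4 = (4)_7 → 4² = 16
16 = (2,2)_7 → 2² + 2² = 4 + 4 = 8
8 = (1,1)_7 → 1² + 1² = 1 + 1 = 2  — 2 already appeared earlier.

2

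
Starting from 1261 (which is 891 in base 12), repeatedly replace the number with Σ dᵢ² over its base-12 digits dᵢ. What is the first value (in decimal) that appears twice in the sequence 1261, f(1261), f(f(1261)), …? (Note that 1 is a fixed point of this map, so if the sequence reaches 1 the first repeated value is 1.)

1261 = (8,9,1)_12 → 8² + 9² + 1² = 146
146 = (1,0,2)_12 → 1² + 0² + 2² = 5
5 = (5)_12 → 5² = 25
25 = (2,1)_12 → 2² + 1² = 5  — 5 already appeared earlier.

5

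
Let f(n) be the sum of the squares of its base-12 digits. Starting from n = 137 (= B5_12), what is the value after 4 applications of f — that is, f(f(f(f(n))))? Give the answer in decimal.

5

137 = (11,5)_12 → 11² + 5² = 146
146 = (1,0,2)_12 → 1² + 0² + 2² = 5
5 = (5)_12 → 5² = 25
25 = (2,1)_12 → 2² + 1² = 5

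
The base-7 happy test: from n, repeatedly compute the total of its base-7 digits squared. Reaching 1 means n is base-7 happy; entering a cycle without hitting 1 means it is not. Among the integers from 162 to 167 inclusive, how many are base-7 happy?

162: 162 → 14 → 4 → 16 → 8 → 2 → 4  (repeats 4)
163: 163 → 17 → 13 → 37 → 29 → 17  (repeats 17)
164: 164 → 22 → 10 → 10  (repeats 10)
165: 165 → 29 → 17 → 13 → 37 → 29  (repeats 29)
166: 166 → 38 → 34 → 52 → 10 → 10  (repeats 10)
167: 167 → 49 → 1  (reaches 1)
base-7 happy: 167

1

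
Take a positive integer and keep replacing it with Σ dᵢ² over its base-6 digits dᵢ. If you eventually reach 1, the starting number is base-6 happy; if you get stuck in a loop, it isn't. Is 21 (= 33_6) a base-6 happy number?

21 = (3,3)_6 → 3² + 3² = 9 + 9 = 18
18 = (3,0)_6 → 3² + 0² = 9 + 0 = 9
9 = (1,3)_6 → 1² + 3² = 1 + 9 = 10
10 = (1,4)_6 → 1² + 4² = 1 + 16 = 17
17 = (2,5)_6 → 2² + 5² = 4 + 25 = 29
29 = (4,5)_6 → 4² + 5² = 16 + 25 = 41
41 = (1,0,5)_6 → 1² + 0² + 5² = 1 + 0 + 25 = 26
26 = (4,2)_6 → 4² + 2² = 16 + 4 = 20
20 = (3,2)_6 → 3² + 2² = 9 + 4 = 13
13 = (2,1)_6 → 2² + 1² = 4 + 1 = 5
5 = (5)_6 → 5² = 25
25 = (4,1)_6 → 4² + 1² = 16 + 1 = 17  — 17 already seen; the sequence cycles without reaching 1.

not base-6 happy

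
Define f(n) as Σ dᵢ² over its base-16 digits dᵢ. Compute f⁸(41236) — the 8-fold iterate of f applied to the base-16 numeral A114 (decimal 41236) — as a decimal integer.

41236 = (10,1,1,4)_16 → 10² + 1² + 1² + 4² = 100 + 1 + 1 + 16 = 118
118 = (7,6)_16 → 7² + 6² = 49 + 36 = 85
85 = (5,5)_16 → 5² + 5² = 25 + 25 = 50
50 = (3,2)_16 → 3² + 2² = 9 + 4 = 13
13 = (13)_16 → 13² = 169
169 = (10,9)_16 → 10² + 9² = 100 + 81 = 181
181 = (11,5)_16 → 11² + 5² = 121 + 25 = 146
146 = (9,2)_16 → 9² + 2² = 81 + 4 = 85

85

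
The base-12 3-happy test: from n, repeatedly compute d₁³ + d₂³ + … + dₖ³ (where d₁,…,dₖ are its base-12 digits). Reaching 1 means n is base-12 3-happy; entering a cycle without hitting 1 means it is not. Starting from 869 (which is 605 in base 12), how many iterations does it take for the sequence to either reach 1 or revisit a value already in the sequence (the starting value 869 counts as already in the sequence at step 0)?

869 = (6,0,5)_12 → 6³ + 0³ + 5³ = 216 + 0 + 125 = 341
341 = (2,4,5)_12 → 2³ + 4³ + 5³ = 8 + 64 + 125 = 197
197 = (1,4,5)_12 → 1³ + 4³ + 5³ = 1 + 64 + 125 = 190
190 = (1,3,10)_12 → 1³ + 3³ + 10³ = 1 + 27 + 1000 = 1028
1028 = (7,1,8)_12 → 7³ + 1³ + 8³ = 343 + 1 + 512 = 856
856 = (5,11,4)_12 → 5³ + 11³ + 4³ = 125 + 1331 + 64 = 1520
1520 = (10,6,8)_12 → 10³ + 6³ + 8³ = 1000 + 216 + 512 = 1728
1728 = (1,0,0,0)_12 → 1³ + 0³ + 0³ + 0³ = 1 + 0 + 0 + 0 = 1  — reached 1.
That took 8 steps.

8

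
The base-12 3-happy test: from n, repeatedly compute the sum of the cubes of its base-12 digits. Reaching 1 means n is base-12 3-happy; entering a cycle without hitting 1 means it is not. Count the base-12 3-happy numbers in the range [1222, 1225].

1222: 1222 → 1637 → 1520 → 1728 → 1  (reaches 1)
1223: 1223 → 1968 → 514 → 1243 → 1198 → 1539 → 1539  (repeats 1539)
1224: 1224 → 728 → 637 → 190 → 1028 → 856 → 1520 → 1728 → 1  (reaches 1)
1225: 1225 → 729 → 854 → 1464 → 1008 → 343 → 415 → 1351 → 1136 → 1855 → 1344 → 793 → 342 → 288 → 8 → 512 → 755 → 1464  (repeats 1464)
base-12 3-happy: 1222, 1224

2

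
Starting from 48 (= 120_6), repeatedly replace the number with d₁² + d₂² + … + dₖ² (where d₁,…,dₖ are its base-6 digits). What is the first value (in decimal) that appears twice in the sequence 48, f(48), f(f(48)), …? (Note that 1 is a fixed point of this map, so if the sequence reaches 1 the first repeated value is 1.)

48 = (1,2,0)_6 → 5
5 = (5)_6 → 25
25 = (4,1)_6 → 17
17 = (2,5)_6 → 29
29 = (4,5)_6 → 41
41 = (1,0,5)_6 → 26
26 = (4,2)_6 → 20
20 = (3,2)_6 → 13
13 = (2,1)_6 → 5  — 5 already appeared earlier.

5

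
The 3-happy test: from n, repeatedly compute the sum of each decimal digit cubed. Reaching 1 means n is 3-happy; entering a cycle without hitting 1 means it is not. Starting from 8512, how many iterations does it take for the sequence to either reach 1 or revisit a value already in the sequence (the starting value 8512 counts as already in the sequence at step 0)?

6

8512 → 646
646 → 496
496 → 1009
1009 → 730
730 → 370
370 → 370  — 370 repeats.
That took 6 steps.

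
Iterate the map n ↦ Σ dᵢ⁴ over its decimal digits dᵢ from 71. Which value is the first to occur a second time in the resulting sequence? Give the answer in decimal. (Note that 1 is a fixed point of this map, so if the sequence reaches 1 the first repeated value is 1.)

71 → 7⁴ + 1⁴ = 2401 + 1 = 2402
2402 → 2⁴ + 4⁴ + 0⁴ + 2⁴ = 16 + 256 + 0 + 16 = 288
288 → 2⁴ + 8⁴ + 8⁴ = 16 + 4096 + 4096 = 8208
8208 → 8⁴ + 2⁴ + 0⁴ + 8⁴ = 4096 + 16 + 0 + 4096 = 8208  — 8208 already appeared earlier.

8208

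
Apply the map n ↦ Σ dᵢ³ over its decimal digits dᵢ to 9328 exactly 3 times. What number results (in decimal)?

853

9328 → 1276
1276 → 568
568 → 853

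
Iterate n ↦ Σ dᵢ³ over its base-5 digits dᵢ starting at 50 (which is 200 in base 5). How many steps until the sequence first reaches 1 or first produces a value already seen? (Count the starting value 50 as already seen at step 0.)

50 = (2,0,0)_5 → 2³ + 0³ + 0³ = 8 + 0 + 0 = 8
8 = (1,3)_5 → 1³ + 3³ = 1 + 27 = 28
28 = (1,0,3)_5 → 1³ + 0³ + 3³ = 1 + 0 + 27 = 28  — 28 repeats.
That took 3 steps.

3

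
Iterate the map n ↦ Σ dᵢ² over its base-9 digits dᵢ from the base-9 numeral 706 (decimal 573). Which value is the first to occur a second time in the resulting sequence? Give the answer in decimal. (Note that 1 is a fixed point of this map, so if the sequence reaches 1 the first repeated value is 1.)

573 = (7,0,6)_9 → 7² + 0² + 6² = 49 + 0 + 36 = 85
85 = (1,0,4)_9 → 1² + 0² + 4² = 1 + 0 + 16 = 17
17 = (1,8)_9 → 1² + 8² = 1 + 64 = 65
65 = (7,2)_9 → 7² + 2² = 49 + 4 = 53
53 = (5,8)_9 → 5² + 8² = 25 + 64 = 89
89 = (1,0,8)_9 → 1² + 0² + 8² = 1 + 0 + 64 = 65  — 65 already appeared earlier.

65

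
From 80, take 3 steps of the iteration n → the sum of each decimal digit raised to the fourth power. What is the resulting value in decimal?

80 → 4096
4096 → 8113
8113 → 4179

4179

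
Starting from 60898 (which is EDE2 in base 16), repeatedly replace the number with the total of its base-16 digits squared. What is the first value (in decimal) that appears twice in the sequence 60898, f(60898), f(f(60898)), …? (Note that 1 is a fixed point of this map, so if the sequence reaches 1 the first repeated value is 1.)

60898 = (14,13,14,2)_16 → 14² + 13² + 14² + 2² = 196 + 169 + 196 + 4 = 565
565 = (2,3,5)_16 → 2² + 3² + 5² = 4 + 9 + 25 = 38
38 = (2,6)_16 → 2² + 6² = 4 + 36 = 40
40 = (2,8)_16 → 2² + 8² = 4 + 64 = 68
68 = (4,4)_16 → 4² + 4² = 16 + 16 = 32
32 = (2,0)_16 → 2² + 0² = 4 + 0 = 4
4 = (4)_16 → 4² = 16
16 = (1,0)_16 → 1² + 0² = 1 + 0 = 1  — reached the fixed point 1.
1 → 1, so 1 is the first repeated value.

1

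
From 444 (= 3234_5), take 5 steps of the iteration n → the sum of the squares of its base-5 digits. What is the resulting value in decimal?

444 = (3,2,3,4)_5 → 3² + 2² + 3² + 4² = 38
38 = (1,2,3)_5 → 1² + 2² + 3² = 14
14 = (2,4)_5 → 2² + 4² = 20
20 = (4,0)_5 → 4² + 0² = 16
16 = (3,1)_5 → 3² + 1² = 10

10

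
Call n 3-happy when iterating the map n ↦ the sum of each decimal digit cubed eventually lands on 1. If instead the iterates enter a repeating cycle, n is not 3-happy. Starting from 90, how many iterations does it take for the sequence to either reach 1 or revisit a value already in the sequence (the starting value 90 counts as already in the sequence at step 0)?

90 → 9³ + 0³ = 729 + 0 = 729
729 → 7³ + 2³ + 9³ = 343 + 8 + 729 = 1080
1080 → 1³ + 0³ + 8³ + 0³ = 1 + 0 + 512 + 0 = 513
513 → 5³ + 1³ + 3³ = 125 + 1 + 27 = 153
153 → 1³ + 5³ + 3³ = 1 + 125 + 27 = 153  — 153 repeats.
That took 5 steps.

5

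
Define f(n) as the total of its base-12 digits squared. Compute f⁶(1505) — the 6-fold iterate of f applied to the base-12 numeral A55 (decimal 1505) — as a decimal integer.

100

1505 = (10,5,5)_12 → 10² + 5² + 5² = 100 + 25 + 25 = 150
150 = (1,0,6)_12 → 1² + 0² + 6² = 1 + 0 + 36 = 37
37 = (3,1)_12 → 3² + 1² = 9 + 1 = 10
10 = (10)_12 → 10² = 100
100 = (8,4)_12 → 8² + 4² = 64 + 16 = 80
80 = (6,8)_12 → 6² + 8² = 36 + 64 = 100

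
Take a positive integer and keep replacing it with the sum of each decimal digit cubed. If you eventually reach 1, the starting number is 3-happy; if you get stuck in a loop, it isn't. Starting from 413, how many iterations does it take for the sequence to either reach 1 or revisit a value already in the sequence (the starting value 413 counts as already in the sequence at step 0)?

413 → 4³ + 1³ + 3³ = 64 + 1 + 27 = 92
92 → 9³ + 2³ = 729 + 8 = 737
737 → 7³ + 3³ + 7³ = 343 + 27 + 343 = 713
713 → 7³ + 1³ + 3³ = 343 + 1 + 27 = 371
371 → 3³ + 7³ + 1³ = 27 + 343 + 1 = 371  — 371 repeats.
That took 5 steps.

5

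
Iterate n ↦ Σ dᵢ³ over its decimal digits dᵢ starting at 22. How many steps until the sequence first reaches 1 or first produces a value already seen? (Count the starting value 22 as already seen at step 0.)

22 → 16
16 → 217
217 → 352
352 → 160
160 → 217  — 217 repeats.
That took 5 steps.

5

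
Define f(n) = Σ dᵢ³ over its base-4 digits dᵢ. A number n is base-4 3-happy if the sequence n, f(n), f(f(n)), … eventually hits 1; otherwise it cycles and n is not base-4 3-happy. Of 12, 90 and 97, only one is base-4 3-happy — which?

12: 12 → 27 → 36 → 9 → 9  — repeats 9 (not base-4 3-happy)
90: 90 → 18 → 9 → 9  — repeats 9 (not base-4 3-happy)
97: 97 → 10 → 16 → 1  — reaches 1 (base-4 3-happy)

97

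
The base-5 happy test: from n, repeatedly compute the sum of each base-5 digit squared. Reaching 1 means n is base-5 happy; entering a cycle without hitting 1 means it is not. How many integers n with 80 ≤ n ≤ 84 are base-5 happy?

2

80: 80 → 10 → 4 → 16 → 10  — not base-5 happy
81: 81 → 11 → 5 → 1  — base-5 happy
82: 82 → 14 → 20 → 16 → 10 → 4 → 16  — not base-5 happy
83: 83 → 19 → 25 → 1  — base-5 happy
84: 84 → 26 → 2 → 4 → 16 → 10 → 4  — not base-5 happy
base-5 happy: 81, 83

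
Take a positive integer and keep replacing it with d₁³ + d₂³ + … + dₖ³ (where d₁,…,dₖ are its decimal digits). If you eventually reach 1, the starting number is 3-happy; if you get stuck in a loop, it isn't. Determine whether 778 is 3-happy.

778 → 7³ + 7³ + 8³ = 1198
1198 → 1³ + 1³ + 9³ + 8³ = 1243
1243 → 1³ + 2³ + 4³ + 3³ = 100
100 → 1³ + 0³ + 0³ = 1  — reached 1.

3-happy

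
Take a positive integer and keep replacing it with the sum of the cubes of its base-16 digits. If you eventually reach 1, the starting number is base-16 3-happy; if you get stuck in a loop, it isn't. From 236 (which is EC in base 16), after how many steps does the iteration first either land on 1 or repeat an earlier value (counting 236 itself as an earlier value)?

236 = (14,12)_16 → 14³ + 12³ = 4472
4472 = (1,1,7,8)_16 → 1³ + 1³ + 7³ + 8³ = 857
857 = (3,5,9)_16 → 3³ + 5³ + 9³ = 881
881 = (3,7,1)_16 → 3³ + 7³ + 1³ = 371
371 = (1,7,3)_16 → 1³ + 7³ + 3³ = 371  — 371 repeats.
That took 5 steps.

5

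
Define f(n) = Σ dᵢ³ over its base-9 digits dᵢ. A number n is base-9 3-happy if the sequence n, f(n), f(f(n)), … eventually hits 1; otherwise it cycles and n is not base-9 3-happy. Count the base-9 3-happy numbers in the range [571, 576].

1

571: 571 → 407 → 133 → 469 → 469  — not base-9 3-happy
572: 572 → 468 → 468  — not base-9 3-happy
573: 573 → 559 → 729 → 1  — base-9 3-happy
574: 574 → 686 → 584 → 856 → 128 → 134 → 638 → 1198 → 470 → 476 → 980 → 540 → 432 → 152 → 856  — not base-9 3-happy
575: 575 → 855 → 127 → 127  — not base-9 3-happy
576: 576 → 344 → 80 → 1024 → 496 → 218 → 232 → 694 → 638 → 1198 → 470 → 476 → 980 → 540 → 432 → 152 → 856 → 128 → 134 → 638  — not base-9 3-happy
base-9 3-happy: 573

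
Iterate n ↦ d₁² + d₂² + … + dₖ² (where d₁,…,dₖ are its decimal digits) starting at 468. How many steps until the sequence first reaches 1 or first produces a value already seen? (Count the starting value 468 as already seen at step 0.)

468 → 4² + 6² + 8² = 116
116 → 1² + 1² + 6² = 38
38 → 3² + 8² = 73
73 → 7² + 3² = 58
58 → 5² + 8² = 89
89 → 8² + 9² = 145
145 → 1² + 4² + 5² = 42
42 → 4² + 2² = 20
20 → 2² + 0² = 4
4 → 4² = 16
16 → 1² + 6² = 37
37 → 3² + 7² = 58  — 58 repeats.
That took 12 steps.

12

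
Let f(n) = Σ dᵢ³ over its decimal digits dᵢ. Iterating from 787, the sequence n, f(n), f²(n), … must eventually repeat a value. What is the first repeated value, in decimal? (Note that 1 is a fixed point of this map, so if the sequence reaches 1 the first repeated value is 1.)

787 → 1198
1198 → 1243
1243 → 100
100 → 1  — reached the fixed point 1.
1 → 1, so 1 is the first repeated value.

1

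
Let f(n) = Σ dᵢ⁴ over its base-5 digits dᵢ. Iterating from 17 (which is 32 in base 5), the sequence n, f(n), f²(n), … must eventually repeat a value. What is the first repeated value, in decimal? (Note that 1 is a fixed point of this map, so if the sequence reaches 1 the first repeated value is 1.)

353

17 = (3,2)_5 → 3⁴ + 2⁴ = 97
97 = (3,4,2)_5 → 3⁴ + 4⁴ + 2⁴ = 353
353 = (2,4,0,3)_5 → 2⁴ + 4⁴ + 0⁴ + 3⁴ = 353  — 353 already appeared earlier.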